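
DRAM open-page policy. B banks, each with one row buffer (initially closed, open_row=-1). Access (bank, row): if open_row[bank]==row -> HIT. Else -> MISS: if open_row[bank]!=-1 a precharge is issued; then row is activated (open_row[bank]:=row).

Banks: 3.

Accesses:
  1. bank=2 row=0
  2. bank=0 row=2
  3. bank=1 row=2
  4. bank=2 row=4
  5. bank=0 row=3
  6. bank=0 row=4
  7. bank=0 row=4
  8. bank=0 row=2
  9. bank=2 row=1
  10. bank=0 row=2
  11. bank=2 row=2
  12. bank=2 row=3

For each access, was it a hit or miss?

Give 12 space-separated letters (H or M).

Acc 1: bank2 row0 -> MISS (open row0); precharges=0
Acc 2: bank0 row2 -> MISS (open row2); precharges=0
Acc 3: bank1 row2 -> MISS (open row2); precharges=0
Acc 4: bank2 row4 -> MISS (open row4); precharges=1
Acc 5: bank0 row3 -> MISS (open row3); precharges=2
Acc 6: bank0 row4 -> MISS (open row4); precharges=3
Acc 7: bank0 row4 -> HIT
Acc 8: bank0 row2 -> MISS (open row2); precharges=4
Acc 9: bank2 row1 -> MISS (open row1); precharges=5
Acc 10: bank0 row2 -> HIT
Acc 11: bank2 row2 -> MISS (open row2); precharges=6
Acc 12: bank2 row3 -> MISS (open row3); precharges=7

Answer: M M M M M M H M M H M M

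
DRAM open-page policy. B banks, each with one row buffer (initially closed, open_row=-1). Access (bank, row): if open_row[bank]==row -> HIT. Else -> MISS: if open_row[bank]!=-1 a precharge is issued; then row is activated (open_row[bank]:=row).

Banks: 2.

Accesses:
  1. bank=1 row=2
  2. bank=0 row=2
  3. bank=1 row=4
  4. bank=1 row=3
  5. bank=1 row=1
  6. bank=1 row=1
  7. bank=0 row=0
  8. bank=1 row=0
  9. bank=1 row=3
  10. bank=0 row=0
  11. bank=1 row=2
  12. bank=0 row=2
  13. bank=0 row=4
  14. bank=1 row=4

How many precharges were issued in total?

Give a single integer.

Acc 1: bank1 row2 -> MISS (open row2); precharges=0
Acc 2: bank0 row2 -> MISS (open row2); precharges=0
Acc 3: bank1 row4 -> MISS (open row4); precharges=1
Acc 4: bank1 row3 -> MISS (open row3); precharges=2
Acc 5: bank1 row1 -> MISS (open row1); precharges=3
Acc 6: bank1 row1 -> HIT
Acc 7: bank0 row0 -> MISS (open row0); precharges=4
Acc 8: bank1 row0 -> MISS (open row0); precharges=5
Acc 9: bank1 row3 -> MISS (open row3); precharges=6
Acc 10: bank0 row0 -> HIT
Acc 11: bank1 row2 -> MISS (open row2); precharges=7
Acc 12: bank0 row2 -> MISS (open row2); precharges=8
Acc 13: bank0 row4 -> MISS (open row4); precharges=9
Acc 14: bank1 row4 -> MISS (open row4); precharges=10

Answer: 10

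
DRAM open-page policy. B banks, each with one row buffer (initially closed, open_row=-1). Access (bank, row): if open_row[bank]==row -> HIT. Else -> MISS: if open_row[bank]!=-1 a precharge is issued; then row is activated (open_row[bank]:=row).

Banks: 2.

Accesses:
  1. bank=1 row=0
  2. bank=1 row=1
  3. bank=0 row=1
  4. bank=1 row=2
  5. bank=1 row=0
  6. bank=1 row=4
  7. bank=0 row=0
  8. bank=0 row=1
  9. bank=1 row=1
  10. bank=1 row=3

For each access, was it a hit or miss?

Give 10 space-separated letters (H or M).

Acc 1: bank1 row0 -> MISS (open row0); precharges=0
Acc 2: bank1 row1 -> MISS (open row1); precharges=1
Acc 3: bank0 row1 -> MISS (open row1); precharges=1
Acc 4: bank1 row2 -> MISS (open row2); precharges=2
Acc 5: bank1 row0 -> MISS (open row0); precharges=3
Acc 6: bank1 row4 -> MISS (open row4); precharges=4
Acc 7: bank0 row0 -> MISS (open row0); precharges=5
Acc 8: bank0 row1 -> MISS (open row1); precharges=6
Acc 9: bank1 row1 -> MISS (open row1); precharges=7
Acc 10: bank1 row3 -> MISS (open row3); precharges=8

Answer: M M M M M M M M M M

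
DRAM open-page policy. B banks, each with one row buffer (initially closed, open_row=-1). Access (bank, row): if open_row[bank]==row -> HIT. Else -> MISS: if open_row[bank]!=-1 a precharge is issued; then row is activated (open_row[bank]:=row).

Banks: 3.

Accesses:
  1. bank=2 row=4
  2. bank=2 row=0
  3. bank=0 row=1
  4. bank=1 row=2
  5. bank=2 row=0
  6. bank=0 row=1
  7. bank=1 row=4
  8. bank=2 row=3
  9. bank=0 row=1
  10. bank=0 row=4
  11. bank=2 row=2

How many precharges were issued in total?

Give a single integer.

Acc 1: bank2 row4 -> MISS (open row4); precharges=0
Acc 2: bank2 row0 -> MISS (open row0); precharges=1
Acc 3: bank0 row1 -> MISS (open row1); precharges=1
Acc 4: bank1 row2 -> MISS (open row2); precharges=1
Acc 5: bank2 row0 -> HIT
Acc 6: bank0 row1 -> HIT
Acc 7: bank1 row4 -> MISS (open row4); precharges=2
Acc 8: bank2 row3 -> MISS (open row3); precharges=3
Acc 9: bank0 row1 -> HIT
Acc 10: bank0 row4 -> MISS (open row4); precharges=4
Acc 11: bank2 row2 -> MISS (open row2); precharges=5

Answer: 5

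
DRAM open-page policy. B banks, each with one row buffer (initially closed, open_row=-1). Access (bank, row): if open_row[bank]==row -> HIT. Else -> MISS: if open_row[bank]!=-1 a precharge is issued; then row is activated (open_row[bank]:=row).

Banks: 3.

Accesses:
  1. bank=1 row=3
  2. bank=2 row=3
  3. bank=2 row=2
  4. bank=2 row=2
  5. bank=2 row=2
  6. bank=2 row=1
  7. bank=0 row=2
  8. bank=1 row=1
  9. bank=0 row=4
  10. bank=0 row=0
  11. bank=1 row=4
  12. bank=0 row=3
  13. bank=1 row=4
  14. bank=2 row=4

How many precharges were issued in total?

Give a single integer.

Answer: 8

Derivation:
Acc 1: bank1 row3 -> MISS (open row3); precharges=0
Acc 2: bank2 row3 -> MISS (open row3); precharges=0
Acc 3: bank2 row2 -> MISS (open row2); precharges=1
Acc 4: bank2 row2 -> HIT
Acc 5: bank2 row2 -> HIT
Acc 6: bank2 row1 -> MISS (open row1); precharges=2
Acc 7: bank0 row2 -> MISS (open row2); precharges=2
Acc 8: bank1 row1 -> MISS (open row1); precharges=3
Acc 9: bank0 row4 -> MISS (open row4); precharges=4
Acc 10: bank0 row0 -> MISS (open row0); precharges=5
Acc 11: bank1 row4 -> MISS (open row4); precharges=6
Acc 12: bank0 row3 -> MISS (open row3); precharges=7
Acc 13: bank1 row4 -> HIT
Acc 14: bank2 row4 -> MISS (open row4); precharges=8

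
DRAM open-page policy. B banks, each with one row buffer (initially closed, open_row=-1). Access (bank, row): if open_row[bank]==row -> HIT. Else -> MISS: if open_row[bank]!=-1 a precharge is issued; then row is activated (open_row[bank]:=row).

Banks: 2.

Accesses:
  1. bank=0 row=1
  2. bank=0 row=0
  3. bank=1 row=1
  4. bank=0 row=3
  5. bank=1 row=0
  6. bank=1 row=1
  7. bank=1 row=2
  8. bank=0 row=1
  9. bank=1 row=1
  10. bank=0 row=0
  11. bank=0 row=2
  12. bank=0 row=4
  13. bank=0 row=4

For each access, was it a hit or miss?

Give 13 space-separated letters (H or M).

Answer: M M M M M M M M M M M M H

Derivation:
Acc 1: bank0 row1 -> MISS (open row1); precharges=0
Acc 2: bank0 row0 -> MISS (open row0); precharges=1
Acc 3: bank1 row1 -> MISS (open row1); precharges=1
Acc 4: bank0 row3 -> MISS (open row3); precharges=2
Acc 5: bank1 row0 -> MISS (open row0); precharges=3
Acc 6: bank1 row1 -> MISS (open row1); precharges=4
Acc 7: bank1 row2 -> MISS (open row2); precharges=5
Acc 8: bank0 row1 -> MISS (open row1); precharges=6
Acc 9: bank1 row1 -> MISS (open row1); precharges=7
Acc 10: bank0 row0 -> MISS (open row0); precharges=8
Acc 11: bank0 row2 -> MISS (open row2); precharges=9
Acc 12: bank0 row4 -> MISS (open row4); precharges=10
Acc 13: bank0 row4 -> HIT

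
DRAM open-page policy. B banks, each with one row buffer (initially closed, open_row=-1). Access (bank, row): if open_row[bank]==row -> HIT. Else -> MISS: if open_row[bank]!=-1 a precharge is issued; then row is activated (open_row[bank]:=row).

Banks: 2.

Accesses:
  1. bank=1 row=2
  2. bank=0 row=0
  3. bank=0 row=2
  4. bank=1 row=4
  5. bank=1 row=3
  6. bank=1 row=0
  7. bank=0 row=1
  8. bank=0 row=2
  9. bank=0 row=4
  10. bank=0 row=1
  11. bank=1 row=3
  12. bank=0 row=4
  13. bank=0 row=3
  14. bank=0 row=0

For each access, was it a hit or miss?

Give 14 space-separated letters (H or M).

Answer: M M M M M M M M M M M M M M

Derivation:
Acc 1: bank1 row2 -> MISS (open row2); precharges=0
Acc 2: bank0 row0 -> MISS (open row0); precharges=0
Acc 3: bank0 row2 -> MISS (open row2); precharges=1
Acc 4: bank1 row4 -> MISS (open row4); precharges=2
Acc 5: bank1 row3 -> MISS (open row3); precharges=3
Acc 6: bank1 row0 -> MISS (open row0); precharges=4
Acc 7: bank0 row1 -> MISS (open row1); precharges=5
Acc 8: bank0 row2 -> MISS (open row2); precharges=6
Acc 9: bank0 row4 -> MISS (open row4); precharges=7
Acc 10: bank0 row1 -> MISS (open row1); precharges=8
Acc 11: bank1 row3 -> MISS (open row3); precharges=9
Acc 12: bank0 row4 -> MISS (open row4); precharges=10
Acc 13: bank0 row3 -> MISS (open row3); precharges=11
Acc 14: bank0 row0 -> MISS (open row0); precharges=12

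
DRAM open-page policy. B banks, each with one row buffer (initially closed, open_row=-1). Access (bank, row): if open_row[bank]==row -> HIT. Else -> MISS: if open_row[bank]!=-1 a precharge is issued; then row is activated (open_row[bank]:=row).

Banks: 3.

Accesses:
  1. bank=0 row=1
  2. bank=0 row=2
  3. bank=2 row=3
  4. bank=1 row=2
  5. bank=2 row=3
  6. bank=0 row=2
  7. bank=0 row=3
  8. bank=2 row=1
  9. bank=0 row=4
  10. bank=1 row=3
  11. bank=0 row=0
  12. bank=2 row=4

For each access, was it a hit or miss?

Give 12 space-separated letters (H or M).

Acc 1: bank0 row1 -> MISS (open row1); precharges=0
Acc 2: bank0 row2 -> MISS (open row2); precharges=1
Acc 3: bank2 row3 -> MISS (open row3); precharges=1
Acc 4: bank1 row2 -> MISS (open row2); precharges=1
Acc 5: bank2 row3 -> HIT
Acc 6: bank0 row2 -> HIT
Acc 7: bank0 row3 -> MISS (open row3); precharges=2
Acc 8: bank2 row1 -> MISS (open row1); precharges=3
Acc 9: bank0 row4 -> MISS (open row4); precharges=4
Acc 10: bank1 row3 -> MISS (open row3); precharges=5
Acc 11: bank0 row0 -> MISS (open row0); precharges=6
Acc 12: bank2 row4 -> MISS (open row4); precharges=7

Answer: M M M M H H M M M M M M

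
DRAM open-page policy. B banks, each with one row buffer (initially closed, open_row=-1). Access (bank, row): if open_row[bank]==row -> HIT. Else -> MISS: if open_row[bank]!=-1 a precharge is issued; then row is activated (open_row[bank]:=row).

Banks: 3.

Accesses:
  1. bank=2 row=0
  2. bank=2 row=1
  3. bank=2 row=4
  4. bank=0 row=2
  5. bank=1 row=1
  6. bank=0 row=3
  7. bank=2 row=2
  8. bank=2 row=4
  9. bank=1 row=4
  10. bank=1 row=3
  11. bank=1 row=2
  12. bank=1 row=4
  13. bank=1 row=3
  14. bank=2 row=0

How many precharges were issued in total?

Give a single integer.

Acc 1: bank2 row0 -> MISS (open row0); precharges=0
Acc 2: bank2 row1 -> MISS (open row1); precharges=1
Acc 3: bank2 row4 -> MISS (open row4); precharges=2
Acc 4: bank0 row2 -> MISS (open row2); precharges=2
Acc 5: bank1 row1 -> MISS (open row1); precharges=2
Acc 6: bank0 row3 -> MISS (open row3); precharges=3
Acc 7: bank2 row2 -> MISS (open row2); precharges=4
Acc 8: bank2 row4 -> MISS (open row4); precharges=5
Acc 9: bank1 row4 -> MISS (open row4); precharges=6
Acc 10: bank1 row3 -> MISS (open row3); precharges=7
Acc 11: bank1 row2 -> MISS (open row2); precharges=8
Acc 12: bank1 row4 -> MISS (open row4); precharges=9
Acc 13: bank1 row3 -> MISS (open row3); precharges=10
Acc 14: bank2 row0 -> MISS (open row0); precharges=11

Answer: 11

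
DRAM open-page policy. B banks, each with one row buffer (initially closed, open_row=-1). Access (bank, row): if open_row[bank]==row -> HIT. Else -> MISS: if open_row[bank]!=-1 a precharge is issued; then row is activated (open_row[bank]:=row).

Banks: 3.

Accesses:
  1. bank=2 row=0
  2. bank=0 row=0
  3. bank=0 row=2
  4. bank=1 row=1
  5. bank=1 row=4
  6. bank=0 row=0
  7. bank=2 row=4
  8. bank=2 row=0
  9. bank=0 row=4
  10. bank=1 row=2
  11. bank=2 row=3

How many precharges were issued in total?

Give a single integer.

Acc 1: bank2 row0 -> MISS (open row0); precharges=0
Acc 2: bank0 row0 -> MISS (open row0); precharges=0
Acc 3: bank0 row2 -> MISS (open row2); precharges=1
Acc 4: bank1 row1 -> MISS (open row1); precharges=1
Acc 5: bank1 row4 -> MISS (open row4); precharges=2
Acc 6: bank0 row0 -> MISS (open row0); precharges=3
Acc 7: bank2 row4 -> MISS (open row4); precharges=4
Acc 8: bank2 row0 -> MISS (open row0); precharges=5
Acc 9: bank0 row4 -> MISS (open row4); precharges=6
Acc 10: bank1 row2 -> MISS (open row2); precharges=7
Acc 11: bank2 row3 -> MISS (open row3); precharges=8

Answer: 8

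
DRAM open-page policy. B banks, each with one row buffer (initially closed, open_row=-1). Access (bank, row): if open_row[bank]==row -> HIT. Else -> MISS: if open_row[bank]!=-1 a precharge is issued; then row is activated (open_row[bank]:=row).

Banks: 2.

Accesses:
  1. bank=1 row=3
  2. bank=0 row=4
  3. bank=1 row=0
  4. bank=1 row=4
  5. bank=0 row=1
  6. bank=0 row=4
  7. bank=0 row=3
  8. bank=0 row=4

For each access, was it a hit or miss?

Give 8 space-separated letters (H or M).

Acc 1: bank1 row3 -> MISS (open row3); precharges=0
Acc 2: bank0 row4 -> MISS (open row4); precharges=0
Acc 3: bank1 row0 -> MISS (open row0); precharges=1
Acc 4: bank1 row4 -> MISS (open row4); precharges=2
Acc 5: bank0 row1 -> MISS (open row1); precharges=3
Acc 6: bank0 row4 -> MISS (open row4); precharges=4
Acc 7: bank0 row3 -> MISS (open row3); precharges=5
Acc 8: bank0 row4 -> MISS (open row4); precharges=6

Answer: M M M M M M M M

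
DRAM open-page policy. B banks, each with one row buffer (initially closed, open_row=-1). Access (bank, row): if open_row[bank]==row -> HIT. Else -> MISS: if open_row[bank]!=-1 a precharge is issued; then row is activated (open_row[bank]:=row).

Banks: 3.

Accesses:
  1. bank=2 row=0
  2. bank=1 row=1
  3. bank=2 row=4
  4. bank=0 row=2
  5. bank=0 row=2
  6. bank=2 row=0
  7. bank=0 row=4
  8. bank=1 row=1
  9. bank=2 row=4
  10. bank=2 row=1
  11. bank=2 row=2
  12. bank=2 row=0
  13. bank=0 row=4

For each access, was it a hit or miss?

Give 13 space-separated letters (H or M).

Answer: M M M M H M M H M M M M H

Derivation:
Acc 1: bank2 row0 -> MISS (open row0); precharges=0
Acc 2: bank1 row1 -> MISS (open row1); precharges=0
Acc 3: bank2 row4 -> MISS (open row4); precharges=1
Acc 4: bank0 row2 -> MISS (open row2); precharges=1
Acc 5: bank0 row2 -> HIT
Acc 6: bank2 row0 -> MISS (open row0); precharges=2
Acc 7: bank0 row4 -> MISS (open row4); precharges=3
Acc 8: bank1 row1 -> HIT
Acc 9: bank2 row4 -> MISS (open row4); precharges=4
Acc 10: bank2 row1 -> MISS (open row1); precharges=5
Acc 11: bank2 row2 -> MISS (open row2); precharges=6
Acc 12: bank2 row0 -> MISS (open row0); precharges=7
Acc 13: bank0 row4 -> HIT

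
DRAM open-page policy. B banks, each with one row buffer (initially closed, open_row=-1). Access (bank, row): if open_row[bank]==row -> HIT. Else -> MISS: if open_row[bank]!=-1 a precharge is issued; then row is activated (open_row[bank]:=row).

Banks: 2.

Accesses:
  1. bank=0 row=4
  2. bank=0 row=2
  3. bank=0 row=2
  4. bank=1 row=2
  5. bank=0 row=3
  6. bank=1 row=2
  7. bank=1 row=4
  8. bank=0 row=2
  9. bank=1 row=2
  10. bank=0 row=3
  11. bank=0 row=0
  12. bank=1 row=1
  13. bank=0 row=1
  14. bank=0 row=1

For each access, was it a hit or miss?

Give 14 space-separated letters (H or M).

Answer: M M H M M H M M M M M M M H

Derivation:
Acc 1: bank0 row4 -> MISS (open row4); precharges=0
Acc 2: bank0 row2 -> MISS (open row2); precharges=1
Acc 3: bank0 row2 -> HIT
Acc 4: bank1 row2 -> MISS (open row2); precharges=1
Acc 5: bank0 row3 -> MISS (open row3); precharges=2
Acc 6: bank1 row2 -> HIT
Acc 7: bank1 row4 -> MISS (open row4); precharges=3
Acc 8: bank0 row2 -> MISS (open row2); precharges=4
Acc 9: bank1 row2 -> MISS (open row2); precharges=5
Acc 10: bank0 row3 -> MISS (open row3); precharges=6
Acc 11: bank0 row0 -> MISS (open row0); precharges=7
Acc 12: bank1 row1 -> MISS (open row1); precharges=8
Acc 13: bank0 row1 -> MISS (open row1); precharges=9
Acc 14: bank0 row1 -> HIT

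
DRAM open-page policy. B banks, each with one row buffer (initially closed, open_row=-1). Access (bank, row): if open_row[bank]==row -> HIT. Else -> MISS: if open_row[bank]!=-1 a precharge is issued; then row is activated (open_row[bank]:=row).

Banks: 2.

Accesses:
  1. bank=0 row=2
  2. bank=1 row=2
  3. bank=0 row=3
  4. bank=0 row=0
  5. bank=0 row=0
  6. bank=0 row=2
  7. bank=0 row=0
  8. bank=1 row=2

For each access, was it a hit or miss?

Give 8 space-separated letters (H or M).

Answer: M M M M H M M H

Derivation:
Acc 1: bank0 row2 -> MISS (open row2); precharges=0
Acc 2: bank1 row2 -> MISS (open row2); precharges=0
Acc 3: bank0 row3 -> MISS (open row3); precharges=1
Acc 4: bank0 row0 -> MISS (open row0); precharges=2
Acc 5: bank0 row0 -> HIT
Acc 6: bank0 row2 -> MISS (open row2); precharges=3
Acc 7: bank0 row0 -> MISS (open row0); precharges=4
Acc 8: bank1 row2 -> HIT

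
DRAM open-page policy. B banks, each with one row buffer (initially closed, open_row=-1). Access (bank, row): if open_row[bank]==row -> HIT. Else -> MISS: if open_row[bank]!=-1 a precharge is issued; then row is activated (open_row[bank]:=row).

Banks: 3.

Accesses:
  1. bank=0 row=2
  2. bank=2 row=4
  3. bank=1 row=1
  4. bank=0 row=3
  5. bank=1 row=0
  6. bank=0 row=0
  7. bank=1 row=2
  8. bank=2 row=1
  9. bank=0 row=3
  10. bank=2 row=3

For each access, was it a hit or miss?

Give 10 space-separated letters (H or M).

Answer: M M M M M M M M M M

Derivation:
Acc 1: bank0 row2 -> MISS (open row2); precharges=0
Acc 2: bank2 row4 -> MISS (open row4); precharges=0
Acc 3: bank1 row1 -> MISS (open row1); precharges=0
Acc 4: bank0 row3 -> MISS (open row3); precharges=1
Acc 5: bank1 row0 -> MISS (open row0); precharges=2
Acc 6: bank0 row0 -> MISS (open row0); precharges=3
Acc 7: bank1 row2 -> MISS (open row2); precharges=4
Acc 8: bank2 row1 -> MISS (open row1); precharges=5
Acc 9: bank0 row3 -> MISS (open row3); precharges=6
Acc 10: bank2 row3 -> MISS (open row3); precharges=7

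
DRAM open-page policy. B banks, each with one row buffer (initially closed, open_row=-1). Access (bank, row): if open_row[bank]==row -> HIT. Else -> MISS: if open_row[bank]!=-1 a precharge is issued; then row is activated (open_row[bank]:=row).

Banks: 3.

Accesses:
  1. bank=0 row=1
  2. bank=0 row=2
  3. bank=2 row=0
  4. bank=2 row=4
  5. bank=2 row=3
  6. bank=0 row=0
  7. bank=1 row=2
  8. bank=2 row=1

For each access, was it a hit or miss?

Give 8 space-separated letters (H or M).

Acc 1: bank0 row1 -> MISS (open row1); precharges=0
Acc 2: bank0 row2 -> MISS (open row2); precharges=1
Acc 3: bank2 row0 -> MISS (open row0); precharges=1
Acc 4: bank2 row4 -> MISS (open row4); precharges=2
Acc 5: bank2 row3 -> MISS (open row3); precharges=3
Acc 6: bank0 row0 -> MISS (open row0); precharges=4
Acc 7: bank1 row2 -> MISS (open row2); precharges=4
Acc 8: bank2 row1 -> MISS (open row1); precharges=5

Answer: M M M M M M M M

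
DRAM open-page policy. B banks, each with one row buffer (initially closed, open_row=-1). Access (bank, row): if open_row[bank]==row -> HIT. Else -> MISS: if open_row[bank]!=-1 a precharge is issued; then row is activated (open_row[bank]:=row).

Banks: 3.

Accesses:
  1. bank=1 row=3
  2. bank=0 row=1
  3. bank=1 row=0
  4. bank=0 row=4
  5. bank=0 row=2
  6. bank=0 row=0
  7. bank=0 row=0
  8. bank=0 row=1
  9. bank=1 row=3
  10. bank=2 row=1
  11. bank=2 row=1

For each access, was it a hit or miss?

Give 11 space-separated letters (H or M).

Acc 1: bank1 row3 -> MISS (open row3); precharges=0
Acc 2: bank0 row1 -> MISS (open row1); precharges=0
Acc 3: bank1 row0 -> MISS (open row0); precharges=1
Acc 4: bank0 row4 -> MISS (open row4); precharges=2
Acc 5: bank0 row2 -> MISS (open row2); precharges=3
Acc 6: bank0 row0 -> MISS (open row0); precharges=4
Acc 7: bank0 row0 -> HIT
Acc 8: bank0 row1 -> MISS (open row1); precharges=5
Acc 9: bank1 row3 -> MISS (open row3); precharges=6
Acc 10: bank2 row1 -> MISS (open row1); precharges=6
Acc 11: bank2 row1 -> HIT

Answer: M M M M M M H M M M H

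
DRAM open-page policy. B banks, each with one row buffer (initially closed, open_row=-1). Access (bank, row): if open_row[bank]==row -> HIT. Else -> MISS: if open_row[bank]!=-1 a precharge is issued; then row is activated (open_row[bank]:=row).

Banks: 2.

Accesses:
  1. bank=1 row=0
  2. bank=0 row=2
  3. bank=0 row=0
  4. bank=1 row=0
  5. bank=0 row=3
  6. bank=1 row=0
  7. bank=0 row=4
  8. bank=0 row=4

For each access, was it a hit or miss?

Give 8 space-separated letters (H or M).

Answer: M M M H M H M H

Derivation:
Acc 1: bank1 row0 -> MISS (open row0); precharges=0
Acc 2: bank0 row2 -> MISS (open row2); precharges=0
Acc 3: bank0 row0 -> MISS (open row0); precharges=1
Acc 4: bank1 row0 -> HIT
Acc 5: bank0 row3 -> MISS (open row3); precharges=2
Acc 6: bank1 row0 -> HIT
Acc 7: bank0 row4 -> MISS (open row4); precharges=3
Acc 8: bank0 row4 -> HIT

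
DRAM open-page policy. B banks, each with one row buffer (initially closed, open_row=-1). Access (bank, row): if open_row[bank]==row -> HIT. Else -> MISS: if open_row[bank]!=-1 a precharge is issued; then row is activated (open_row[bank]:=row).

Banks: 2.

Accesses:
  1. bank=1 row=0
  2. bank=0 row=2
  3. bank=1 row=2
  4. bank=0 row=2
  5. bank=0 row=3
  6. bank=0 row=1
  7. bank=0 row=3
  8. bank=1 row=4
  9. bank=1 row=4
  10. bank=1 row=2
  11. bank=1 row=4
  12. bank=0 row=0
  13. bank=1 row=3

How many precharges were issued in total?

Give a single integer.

Acc 1: bank1 row0 -> MISS (open row0); precharges=0
Acc 2: bank0 row2 -> MISS (open row2); precharges=0
Acc 3: bank1 row2 -> MISS (open row2); precharges=1
Acc 4: bank0 row2 -> HIT
Acc 5: bank0 row3 -> MISS (open row3); precharges=2
Acc 6: bank0 row1 -> MISS (open row1); precharges=3
Acc 7: bank0 row3 -> MISS (open row3); precharges=4
Acc 8: bank1 row4 -> MISS (open row4); precharges=5
Acc 9: bank1 row4 -> HIT
Acc 10: bank1 row2 -> MISS (open row2); precharges=6
Acc 11: bank1 row4 -> MISS (open row4); precharges=7
Acc 12: bank0 row0 -> MISS (open row0); precharges=8
Acc 13: bank1 row3 -> MISS (open row3); precharges=9

Answer: 9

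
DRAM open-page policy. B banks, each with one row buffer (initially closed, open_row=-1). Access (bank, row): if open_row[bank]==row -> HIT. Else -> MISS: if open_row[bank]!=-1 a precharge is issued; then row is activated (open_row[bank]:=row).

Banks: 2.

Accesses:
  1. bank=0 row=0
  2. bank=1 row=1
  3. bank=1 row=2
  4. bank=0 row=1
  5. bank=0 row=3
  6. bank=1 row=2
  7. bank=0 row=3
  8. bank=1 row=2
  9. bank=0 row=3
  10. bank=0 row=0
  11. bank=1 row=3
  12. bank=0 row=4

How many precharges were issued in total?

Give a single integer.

Acc 1: bank0 row0 -> MISS (open row0); precharges=0
Acc 2: bank1 row1 -> MISS (open row1); precharges=0
Acc 3: bank1 row2 -> MISS (open row2); precharges=1
Acc 4: bank0 row1 -> MISS (open row1); precharges=2
Acc 5: bank0 row3 -> MISS (open row3); precharges=3
Acc 6: bank1 row2 -> HIT
Acc 7: bank0 row3 -> HIT
Acc 8: bank1 row2 -> HIT
Acc 9: bank0 row3 -> HIT
Acc 10: bank0 row0 -> MISS (open row0); precharges=4
Acc 11: bank1 row3 -> MISS (open row3); precharges=5
Acc 12: bank0 row4 -> MISS (open row4); precharges=6

Answer: 6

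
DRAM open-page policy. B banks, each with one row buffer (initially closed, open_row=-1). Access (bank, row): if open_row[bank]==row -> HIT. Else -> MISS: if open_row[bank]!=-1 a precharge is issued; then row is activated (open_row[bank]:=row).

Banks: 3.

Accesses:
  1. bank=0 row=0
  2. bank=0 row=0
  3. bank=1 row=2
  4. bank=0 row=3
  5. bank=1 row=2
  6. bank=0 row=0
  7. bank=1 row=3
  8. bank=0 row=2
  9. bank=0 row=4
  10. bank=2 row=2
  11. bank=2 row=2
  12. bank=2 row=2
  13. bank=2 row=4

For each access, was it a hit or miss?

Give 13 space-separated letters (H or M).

Answer: M H M M H M M M M M H H M

Derivation:
Acc 1: bank0 row0 -> MISS (open row0); precharges=0
Acc 2: bank0 row0 -> HIT
Acc 3: bank1 row2 -> MISS (open row2); precharges=0
Acc 4: bank0 row3 -> MISS (open row3); precharges=1
Acc 5: bank1 row2 -> HIT
Acc 6: bank0 row0 -> MISS (open row0); precharges=2
Acc 7: bank1 row3 -> MISS (open row3); precharges=3
Acc 8: bank0 row2 -> MISS (open row2); precharges=4
Acc 9: bank0 row4 -> MISS (open row4); precharges=5
Acc 10: bank2 row2 -> MISS (open row2); precharges=5
Acc 11: bank2 row2 -> HIT
Acc 12: bank2 row2 -> HIT
Acc 13: bank2 row4 -> MISS (open row4); precharges=6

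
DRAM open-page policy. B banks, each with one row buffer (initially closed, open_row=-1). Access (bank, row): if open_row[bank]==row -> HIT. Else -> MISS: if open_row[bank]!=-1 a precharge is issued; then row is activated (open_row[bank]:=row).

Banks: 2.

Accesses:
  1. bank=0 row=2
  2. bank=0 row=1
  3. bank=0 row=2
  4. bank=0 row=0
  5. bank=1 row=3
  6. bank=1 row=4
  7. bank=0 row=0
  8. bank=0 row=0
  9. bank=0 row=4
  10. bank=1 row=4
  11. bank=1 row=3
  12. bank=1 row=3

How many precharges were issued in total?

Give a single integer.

Acc 1: bank0 row2 -> MISS (open row2); precharges=0
Acc 2: bank0 row1 -> MISS (open row1); precharges=1
Acc 3: bank0 row2 -> MISS (open row2); precharges=2
Acc 4: bank0 row0 -> MISS (open row0); precharges=3
Acc 5: bank1 row3 -> MISS (open row3); precharges=3
Acc 6: bank1 row4 -> MISS (open row4); precharges=4
Acc 7: bank0 row0 -> HIT
Acc 8: bank0 row0 -> HIT
Acc 9: bank0 row4 -> MISS (open row4); precharges=5
Acc 10: bank1 row4 -> HIT
Acc 11: bank1 row3 -> MISS (open row3); precharges=6
Acc 12: bank1 row3 -> HIT

Answer: 6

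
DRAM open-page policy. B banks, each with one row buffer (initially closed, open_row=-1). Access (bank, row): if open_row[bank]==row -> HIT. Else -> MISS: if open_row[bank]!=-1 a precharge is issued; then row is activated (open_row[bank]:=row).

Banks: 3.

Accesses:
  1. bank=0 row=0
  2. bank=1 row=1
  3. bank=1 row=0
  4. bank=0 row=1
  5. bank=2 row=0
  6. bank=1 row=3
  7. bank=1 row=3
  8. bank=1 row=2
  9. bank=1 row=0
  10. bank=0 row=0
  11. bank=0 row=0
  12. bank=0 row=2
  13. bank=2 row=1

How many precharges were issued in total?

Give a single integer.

Answer: 8

Derivation:
Acc 1: bank0 row0 -> MISS (open row0); precharges=0
Acc 2: bank1 row1 -> MISS (open row1); precharges=0
Acc 3: bank1 row0 -> MISS (open row0); precharges=1
Acc 4: bank0 row1 -> MISS (open row1); precharges=2
Acc 5: bank2 row0 -> MISS (open row0); precharges=2
Acc 6: bank1 row3 -> MISS (open row3); precharges=3
Acc 7: bank1 row3 -> HIT
Acc 8: bank1 row2 -> MISS (open row2); precharges=4
Acc 9: bank1 row0 -> MISS (open row0); precharges=5
Acc 10: bank0 row0 -> MISS (open row0); precharges=6
Acc 11: bank0 row0 -> HIT
Acc 12: bank0 row2 -> MISS (open row2); precharges=7
Acc 13: bank2 row1 -> MISS (open row1); precharges=8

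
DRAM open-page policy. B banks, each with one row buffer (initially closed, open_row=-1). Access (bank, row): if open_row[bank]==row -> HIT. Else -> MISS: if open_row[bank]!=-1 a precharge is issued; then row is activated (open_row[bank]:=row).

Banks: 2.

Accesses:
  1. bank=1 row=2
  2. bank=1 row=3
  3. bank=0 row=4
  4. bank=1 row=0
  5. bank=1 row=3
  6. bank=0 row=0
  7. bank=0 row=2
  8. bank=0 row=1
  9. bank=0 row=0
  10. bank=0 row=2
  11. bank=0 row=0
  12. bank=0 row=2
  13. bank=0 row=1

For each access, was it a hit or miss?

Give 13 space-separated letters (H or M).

Acc 1: bank1 row2 -> MISS (open row2); precharges=0
Acc 2: bank1 row3 -> MISS (open row3); precharges=1
Acc 3: bank0 row4 -> MISS (open row4); precharges=1
Acc 4: bank1 row0 -> MISS (open row0); precharges=2
Acc 5: bank1 row3 -> MISS (open row3); precharges=3
Acc 6: bank0 row0 -> MISS (open row0); precharges=4
Acc 7: bank0 row2 -> MISS (open row2); precharges=5
Acc 8: bank0 row1 -> MISS (open row1); precharges=6
Acc 9: bank0 row0 -> MISS (open row0); precharges=7
Acc 10: bank0 row2 -> MISS (open row2); precharges=8
Acc 11: bank0 row0 -> MISS (open row0); precharges=9
Acc 12: bank0 row2 -> MISS (open row2); precharges=10
Acc 13: bank0 row1 -> MISS (open row1); precharges=11

Answer: M M M M M M M M M M M M M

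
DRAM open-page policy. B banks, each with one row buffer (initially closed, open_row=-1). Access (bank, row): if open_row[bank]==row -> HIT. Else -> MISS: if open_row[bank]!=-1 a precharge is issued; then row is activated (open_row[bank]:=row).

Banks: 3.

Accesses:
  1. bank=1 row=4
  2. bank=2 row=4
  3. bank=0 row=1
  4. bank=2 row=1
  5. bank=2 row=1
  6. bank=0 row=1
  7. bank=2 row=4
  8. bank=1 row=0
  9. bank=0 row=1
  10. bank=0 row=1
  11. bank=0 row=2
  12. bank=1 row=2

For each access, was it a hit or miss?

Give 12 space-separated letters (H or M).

Acc 1: bank1 row4 -> MISS (open row4); precharges=0
Acc 2: bank2 row4 -> MISS (open row4); precharges=0
Acc 3: bank0 row1 -> MISS (open row1); precharges=0
Acc 4: bank2 row1 -> MISS (open row1); precharges=1
Acc 5: bank2 row1 -> HIT
Acc 6: bank0 row1 -> HIT
Acc 7: bank2 row4 -> MISS (open row4); precharges=2
Acc 8: bank1 row0 -> MISS (open row0); precharges=3
Acc 9: bank0 row1 -> HIT
Acc 10: bank0 row1 -> HIT
Acc 11: bank0 row2 -> MISS (open row2); precharges=4
Acc 12: bank1 row2 -> MISS (open row2); precharges=5

Answer: M M M M H H M M H H M M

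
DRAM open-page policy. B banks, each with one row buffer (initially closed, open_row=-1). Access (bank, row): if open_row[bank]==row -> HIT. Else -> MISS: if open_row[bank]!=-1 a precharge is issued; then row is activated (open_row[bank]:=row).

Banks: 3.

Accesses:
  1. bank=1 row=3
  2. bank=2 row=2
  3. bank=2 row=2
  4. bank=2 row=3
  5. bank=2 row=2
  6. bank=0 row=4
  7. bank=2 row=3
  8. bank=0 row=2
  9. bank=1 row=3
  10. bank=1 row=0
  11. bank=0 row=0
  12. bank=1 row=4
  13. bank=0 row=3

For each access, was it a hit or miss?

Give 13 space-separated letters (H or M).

Acc 1: bank1 row3 -> MISS (open row3); precharges=0
Acc 2: bank2 row2 -> MISS (open row2); precharges=0
Acc 3: bank2 row2 -> HIT
Acc 4: bank2 row3 -> MISS (open row3); precharges=1
Acc 5: bank2 row2 -> MISS (open row2); precharges=2
Acc 6: bank0 row4 -> MISS (open row4); precharges=2
Acc 7: bank2 row3 -> MISS (open row3); precharges=3
Acc 8: bank0 row2 -> MISS (open row2); precharges=4
Acc 9: bank1 row3 -> HIT
Acc 10: bank1 row0 -> MISS (open row0); precharges=5
Acc 11: bank0 row0 -> MISS (open row0); precharges=6
Acc 12: bank1 row4 -> MISS (open row4); precharges=7
Acc 13: bank0 row3 -> MISS (open row3); precharges=8

Answer: M M H M M M M M H M M M M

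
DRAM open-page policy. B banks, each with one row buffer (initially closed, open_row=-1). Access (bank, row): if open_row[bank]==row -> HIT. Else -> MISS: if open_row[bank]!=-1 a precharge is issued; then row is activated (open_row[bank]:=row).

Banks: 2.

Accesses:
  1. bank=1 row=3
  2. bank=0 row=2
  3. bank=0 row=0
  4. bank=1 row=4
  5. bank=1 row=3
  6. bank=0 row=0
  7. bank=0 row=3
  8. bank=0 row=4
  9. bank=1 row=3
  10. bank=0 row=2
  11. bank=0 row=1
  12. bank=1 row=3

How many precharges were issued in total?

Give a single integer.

Answer: 7

Derivation:
Acc 1: bank1 row3 -> MISS (open row3); precharges=0
Acc 2: bank0 row2 -> MISS (open row2); precharges=0
Acc 3: bank0 row0 -> MISS (open row0); precharges=1
Acc 4: bank1 row4 -> MISS (open row4); precharges=2
Acc 5: bank1 row3 -> MISS (open row3); precharges=3
Acc 6: bank0 row0 -> HIT
Acc 7: bank0 row3 -> MISS (open row3); precharges=4
Acc 8: bank0 row4 -> MISS (open row4); precharges=5
Acc 9: bank1 row3 -> HIT
Acc 10: bank0 row2 -> MISS (open row2); precharges=6
Acc 11: bank0 row1 -> MISS (open row1); precharges=7
Acc 12: bank1 row3 -> HIT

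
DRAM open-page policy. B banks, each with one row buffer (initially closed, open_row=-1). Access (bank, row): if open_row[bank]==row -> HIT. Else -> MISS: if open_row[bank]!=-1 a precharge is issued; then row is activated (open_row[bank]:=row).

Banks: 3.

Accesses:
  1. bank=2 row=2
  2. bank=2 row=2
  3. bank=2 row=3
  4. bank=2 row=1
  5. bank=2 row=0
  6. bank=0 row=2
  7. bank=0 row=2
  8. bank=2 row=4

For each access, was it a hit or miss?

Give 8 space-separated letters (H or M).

Answer: M H M M M M H M

Derivation:
Acc 1: bank2 row2 -> MISS (open row2); precharges=0
Acc 2: bank2 row2 -> HIT
Acc 3: bank2 row3 -> MISS (open row3); precharges=1
Acc 4: bank2 row1 -> MISS (open row1); precharges=2
Acc 5: bank2 row0 -> MISS (open row0); precharges=3
Acc 6: bank0 row2 -> MISS (open row2); precharges=3
Acc 7: bank0 row2 -> HIT
Acc 8: bank2 row4 -> MISS (open row4); precharges=4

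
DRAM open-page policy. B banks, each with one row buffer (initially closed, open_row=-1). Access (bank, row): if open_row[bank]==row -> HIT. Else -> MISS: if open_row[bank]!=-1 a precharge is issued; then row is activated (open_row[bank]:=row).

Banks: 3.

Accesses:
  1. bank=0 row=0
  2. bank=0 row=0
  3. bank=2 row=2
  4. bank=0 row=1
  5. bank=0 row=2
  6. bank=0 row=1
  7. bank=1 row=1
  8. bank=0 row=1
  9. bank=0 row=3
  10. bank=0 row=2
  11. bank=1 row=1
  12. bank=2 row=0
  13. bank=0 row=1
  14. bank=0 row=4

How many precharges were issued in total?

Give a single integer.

Acc 1: bank0 row0 -> MISS (open row0); precharges=0
Acc 2: bank0 row0 -> HIT
Acc 3: bank2 row2 -> MISS (open row2); precharges=0
Acc 4: bank0 row1 -> MISS (open row1); precharges=1
Acc 5: bank0 row2 -> MISS (open row2); precharges=2
Acc 6: bank0 row1 -> MISS (open row1); precharges=3
Acc 7: bank1 row1 -> MISS (open row1); precharges=3
Acc 8: bank0 row1 -> HIT
Acc 9: bank0 row3 -> MISS (open row3); precharges=4
Acc 10: bank0 row2 -> MISS (open row2); precharges=5
Acc 11: bank1 row1 -> HIT
Acc 12: bank2 row0 -> MISS (open row0); precharges=6
Acc 13: bank0 row1 -> MISS (open row1); precharges=7
Acc 14: bank0 row4 -> MISS (open row4); precharges=8

Answer: 8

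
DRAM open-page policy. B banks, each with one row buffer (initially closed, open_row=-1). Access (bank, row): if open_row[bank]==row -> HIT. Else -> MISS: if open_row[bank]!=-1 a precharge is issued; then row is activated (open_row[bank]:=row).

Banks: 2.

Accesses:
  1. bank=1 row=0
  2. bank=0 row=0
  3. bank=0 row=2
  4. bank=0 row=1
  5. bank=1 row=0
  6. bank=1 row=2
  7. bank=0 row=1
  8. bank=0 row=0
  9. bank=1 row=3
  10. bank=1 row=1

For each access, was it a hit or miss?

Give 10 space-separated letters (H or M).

Answer: M M M M H M H M M M

Derivation:
Acc 1: bank1 row0 -> MISS (open row0); precharges=0
Acc 2: bank0 row0 -> MISS (open row0); precharges=0
Acc 3: bank0 row2 -> MISS (open row2); precharges=1
Acc 4: bank0 row1 -> MISS (open row1); precharges=2
Acc 5: bank1 row0 -> HIT
Acc 6: bank1 row2 -> MISS (open row2); precharges=3
Acc 7: bank0 row1 -> HIT
Acc 8: bank0 row0 -> MISS (open row0); precharges=4
Acc 9: bank1 row3 -> MISS (open row3); precharges=5
Acc 10: bank1 row1 -> MISS (open row1); precharges=6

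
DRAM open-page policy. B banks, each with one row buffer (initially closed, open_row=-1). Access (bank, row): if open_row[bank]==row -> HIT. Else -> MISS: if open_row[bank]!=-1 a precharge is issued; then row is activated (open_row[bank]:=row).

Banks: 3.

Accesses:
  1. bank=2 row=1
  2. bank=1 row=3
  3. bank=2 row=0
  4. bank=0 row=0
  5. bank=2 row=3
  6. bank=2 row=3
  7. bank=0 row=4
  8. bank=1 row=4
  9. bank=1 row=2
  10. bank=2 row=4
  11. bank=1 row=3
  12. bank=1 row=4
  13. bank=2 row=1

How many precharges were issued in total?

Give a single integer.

Answer: 9

Derivation:
Acc 1: bank2 row1 -> MISS (open row1); precharges=0
Acc 2: bank1 row3 -> MISS (open row3); precharges=0
Acc 3: bank2 row0 -> MISS (open row0); precharges=1
Acc 4: bank0 row0 -> MISS (open row0); precharges=1
Acc 5: bank2 row3 -> MISS (open row3); precharges=2
Acc 6: bank2 row3 -> HIT
Acc 7: bank0 row4 -> MISS (open row4); precharges=3
Acc 8: bank1 row4 -> MISS (open row4); precharges=4
Acc 9: bank1 row2 -> MISS (open row2); precharges=5
Acc 10: bank2 row4 -> MISS (open row4); precharges=6
Acc 11: bank1 row3 -> MISS (open row3); precharges=7
Acc 12: bank1 row4 -> MISS (open row4); precharges=8
Acc 13: bank2 row1 -> MISS (open row1); precharges=9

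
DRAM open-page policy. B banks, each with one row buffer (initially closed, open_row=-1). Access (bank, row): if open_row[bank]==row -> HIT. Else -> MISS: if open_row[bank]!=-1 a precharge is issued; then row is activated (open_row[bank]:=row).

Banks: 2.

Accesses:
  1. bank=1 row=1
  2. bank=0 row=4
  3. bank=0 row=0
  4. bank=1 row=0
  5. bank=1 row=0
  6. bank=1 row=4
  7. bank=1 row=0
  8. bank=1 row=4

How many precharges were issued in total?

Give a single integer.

Answer: 5

Derivation:
Acc 1: bank1 row1 -> MISS (open row1); precharges=0
Acc 2: bank0 row4 -> MISS (open row4); precharges=0
Acc 3: bank0 row0 -> MISS (open row0); precharges=1
Acc 4: bank1 row0 -> MISS (open row0); precharges=2
Acc 5: bank1 row0 -> HIT
Acc 6: bank1 row4 -> MISS (open row4); precharges=3
Acc 7: bank1 row0 -> MISS (open row0); precharges=4
Acc 8: bank1 row4 -> MISS (open row4); precharges=5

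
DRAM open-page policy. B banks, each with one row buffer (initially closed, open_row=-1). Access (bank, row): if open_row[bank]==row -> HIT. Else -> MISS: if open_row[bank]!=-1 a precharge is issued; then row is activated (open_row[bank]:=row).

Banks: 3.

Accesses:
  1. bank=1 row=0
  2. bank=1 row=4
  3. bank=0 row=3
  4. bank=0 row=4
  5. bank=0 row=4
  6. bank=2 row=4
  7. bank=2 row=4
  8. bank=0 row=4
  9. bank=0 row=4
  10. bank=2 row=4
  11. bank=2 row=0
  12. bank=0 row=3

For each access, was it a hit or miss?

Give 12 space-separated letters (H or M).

Acc 1: bank1 row0 -> MISS (open row0); precharges=0
Acc 2: bank1 row4 -> MISS (open row4); precharges=1
Acc 3: bank0 row3 -> MISS (open row3); precharges=1
Acc 4: bank0 row4 -> MISS (open row4); precharges=2
Acc 5: bank0 row4 -> HIT
Acc 6: bank2 row4 -> MISS (open row4); precharges=2
Acc 7: bank2 row4 -> HIT
Acc 8: bank0 row4 -> HIT
Acc 9: bank0 row4 -> HIT
Acc 10: bank2 row4 -> HIT
Acc 11: bank2 row0 -> MISS (open row0); precharges=3
Acc 12: bank0 row3 -> MISS (open row3); precharges=4

Answer: M M M M H M H H H H M M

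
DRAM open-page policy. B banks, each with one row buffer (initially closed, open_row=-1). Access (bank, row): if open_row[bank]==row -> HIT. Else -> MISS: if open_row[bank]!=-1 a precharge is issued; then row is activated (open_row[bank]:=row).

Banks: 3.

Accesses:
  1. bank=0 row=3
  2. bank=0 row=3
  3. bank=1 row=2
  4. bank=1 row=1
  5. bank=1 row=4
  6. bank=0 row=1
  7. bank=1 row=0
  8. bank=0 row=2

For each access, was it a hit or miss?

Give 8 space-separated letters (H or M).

Acc 1: bank0 row3 -> MISS (open row3); precharges=0
Acc 2: bank0 row3 -> HIT
Acc 3: bank1 row2 -> MISS (open row2); precharges=0
Acc 4: bank1 row1 -> MISS (open row1); precharges=1
Acc 5: bank1 row4 -> MISS (open row4); precharges=2
Acc 6: bank0 row1 -> MISS (open row1); precharges=3
Acc 7: bank1 row0 -> MISS (open row0); precharges=4
Acc 8: bank0 row2 -> MISS (open row2); precharges=5

Answer: M H M M M M M M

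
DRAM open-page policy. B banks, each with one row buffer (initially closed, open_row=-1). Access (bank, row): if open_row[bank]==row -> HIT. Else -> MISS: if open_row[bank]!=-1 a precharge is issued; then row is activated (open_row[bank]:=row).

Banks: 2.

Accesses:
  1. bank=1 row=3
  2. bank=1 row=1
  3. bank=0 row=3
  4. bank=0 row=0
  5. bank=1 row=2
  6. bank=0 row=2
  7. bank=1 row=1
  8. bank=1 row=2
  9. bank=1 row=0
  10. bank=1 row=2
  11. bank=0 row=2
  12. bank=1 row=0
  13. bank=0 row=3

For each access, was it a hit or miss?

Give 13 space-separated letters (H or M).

Answer: M M M M M M M M M M H M M

Derivation:
Acc 1: bank1 row3 -> MISS (open row3); precharges=0
Acc 2: bank1 row1 -> MISS (open row1); precharges=1
Acc 3: bank0 row3 -> MISS (open row3); precharges=1
Acc 4: bank0 row0 -> MISS (open row0); precharges=2
Acc 5: bank1 row2 -> MISS (open row2); precharges=3
Acc 6: bank0 row2 -> MISS (open row2); precharges=4
Acc 7: bank1 row1 -> MISS (open row1); precharges=5
Acc 8: bank1 row2 -> MISS (open row2); precharges=6
Acc 9: bank1 row0 -> MISS (open row0); precharges=7
Acc 10: bank1 row2 -> MISS (open row2); precharges=8
Acc 11: bank0 row2 -> HIT
Acc 12: bank1 row0 -> MISS (open row0); precharges=9
Acc 13: bank0 row3 -> MISS (open row3); precharges=10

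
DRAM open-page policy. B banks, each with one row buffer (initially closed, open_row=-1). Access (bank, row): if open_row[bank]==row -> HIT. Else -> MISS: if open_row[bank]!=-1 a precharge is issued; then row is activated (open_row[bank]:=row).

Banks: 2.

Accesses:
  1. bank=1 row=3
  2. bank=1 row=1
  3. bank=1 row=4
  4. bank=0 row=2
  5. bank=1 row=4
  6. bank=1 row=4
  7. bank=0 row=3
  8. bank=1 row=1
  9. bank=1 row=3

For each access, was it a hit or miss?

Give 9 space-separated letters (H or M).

Answer: M M M M H H M M M

Derivation:
Acc 1: bank1 row3 -> MISS (open row3); precharges=0
Acc 2: bank1 row1 -> MISS (open row1); precharges=1
Acc 3: bank1 row4 -> MISS (open row4); precharges=2
Acc 4: bank0 row2 -> MISS (open row2); precharges=2
Acc 5: bank1 row4 -> HIT
Acc 6: bank1 row4 -> HIT
Acc 7: bank0 row3 -> MISS (open row3); precharges=3
Acc 8: bank1 row1 -> MISS (open row1); precharges=4
Acc 9: bank1 row3 -> MISS (open row3); precharges=5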